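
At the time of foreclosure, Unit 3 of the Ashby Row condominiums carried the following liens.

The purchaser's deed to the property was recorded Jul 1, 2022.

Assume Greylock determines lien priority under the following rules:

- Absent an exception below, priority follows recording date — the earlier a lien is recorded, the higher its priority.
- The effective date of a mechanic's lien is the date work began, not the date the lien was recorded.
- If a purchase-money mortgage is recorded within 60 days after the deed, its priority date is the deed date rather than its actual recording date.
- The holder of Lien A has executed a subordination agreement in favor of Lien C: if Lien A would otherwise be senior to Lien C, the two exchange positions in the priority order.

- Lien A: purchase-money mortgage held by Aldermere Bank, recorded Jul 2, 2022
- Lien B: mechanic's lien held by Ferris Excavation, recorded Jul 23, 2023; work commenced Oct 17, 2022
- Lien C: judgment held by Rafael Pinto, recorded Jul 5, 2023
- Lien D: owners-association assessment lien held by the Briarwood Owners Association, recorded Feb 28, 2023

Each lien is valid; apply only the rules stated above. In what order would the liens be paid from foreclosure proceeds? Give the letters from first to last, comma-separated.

First, effective dates: A was recorded within the 60-day window, so its effective date is the deed date Jul 1, 2022; B relates back to Oct 17, 2022 (work commenced).
By effective date, earliest first: A (Jul 1, 2022), B (Oct 17, 2022), D (Feb 28, 2023), C (Jul 5, 2023).
A would otherwise be senior to C, so under the subordination agreement A and C exchange positions.

C, B, D, A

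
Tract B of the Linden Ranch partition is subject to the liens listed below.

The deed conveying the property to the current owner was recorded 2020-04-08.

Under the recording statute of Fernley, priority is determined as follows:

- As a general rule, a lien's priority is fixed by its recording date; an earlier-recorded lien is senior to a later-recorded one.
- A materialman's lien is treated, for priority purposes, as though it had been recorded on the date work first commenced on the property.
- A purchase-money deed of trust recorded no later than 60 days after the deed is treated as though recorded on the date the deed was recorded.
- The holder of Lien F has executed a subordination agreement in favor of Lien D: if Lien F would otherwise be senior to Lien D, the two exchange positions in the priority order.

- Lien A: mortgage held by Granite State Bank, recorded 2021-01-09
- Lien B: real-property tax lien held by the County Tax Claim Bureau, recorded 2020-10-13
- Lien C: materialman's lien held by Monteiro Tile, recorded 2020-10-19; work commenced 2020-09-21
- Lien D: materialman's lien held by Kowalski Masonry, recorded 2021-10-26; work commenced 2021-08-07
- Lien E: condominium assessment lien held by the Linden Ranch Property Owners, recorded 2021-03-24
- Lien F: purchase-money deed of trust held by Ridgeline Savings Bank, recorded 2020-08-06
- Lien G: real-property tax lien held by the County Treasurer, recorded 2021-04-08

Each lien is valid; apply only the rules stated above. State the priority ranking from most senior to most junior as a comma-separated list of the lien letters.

D, C, B, A, E, G, F

Adjusting effective dates: C is treated as recorded 2020-09-21, the work-commencement date; D's effective date is 2021-08-07, when work began; F missed the 60-day window (120 days after the deed), so its recording date stands.
By effective date: F (2020-08-06), C (2020-09-21), B (2020-10-13), A (2021-01-09), E (2021-03-24), G (2021-04-08), D (2021-08-07).
The subordination applies — F was senior to D — so F and D swap.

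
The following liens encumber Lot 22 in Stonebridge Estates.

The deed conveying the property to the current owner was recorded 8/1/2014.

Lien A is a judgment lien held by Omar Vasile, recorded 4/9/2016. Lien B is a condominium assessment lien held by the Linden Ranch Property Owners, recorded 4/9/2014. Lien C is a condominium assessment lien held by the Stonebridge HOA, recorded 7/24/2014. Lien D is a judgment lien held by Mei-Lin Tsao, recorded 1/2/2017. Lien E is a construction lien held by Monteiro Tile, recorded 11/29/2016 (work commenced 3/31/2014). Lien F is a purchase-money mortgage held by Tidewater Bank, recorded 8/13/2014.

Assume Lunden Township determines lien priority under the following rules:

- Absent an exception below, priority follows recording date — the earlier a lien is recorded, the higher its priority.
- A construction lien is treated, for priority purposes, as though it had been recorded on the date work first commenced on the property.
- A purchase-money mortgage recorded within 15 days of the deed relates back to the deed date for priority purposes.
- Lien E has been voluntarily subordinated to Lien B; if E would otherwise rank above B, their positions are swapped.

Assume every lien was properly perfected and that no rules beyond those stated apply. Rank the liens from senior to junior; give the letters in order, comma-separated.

B, E, C, F, A, D

Adjusting effective dates: E's effective date is 3/31/2014, when work began; F relates back to the deed date 8/1/2014.
By effective date: E (3/31/2014), B (4/9/2014), C (7/24/2014), F (8/1/2014), A (4/9/2016), D (1/2/2017).
E is senior to B before the subordination, so the two trade places.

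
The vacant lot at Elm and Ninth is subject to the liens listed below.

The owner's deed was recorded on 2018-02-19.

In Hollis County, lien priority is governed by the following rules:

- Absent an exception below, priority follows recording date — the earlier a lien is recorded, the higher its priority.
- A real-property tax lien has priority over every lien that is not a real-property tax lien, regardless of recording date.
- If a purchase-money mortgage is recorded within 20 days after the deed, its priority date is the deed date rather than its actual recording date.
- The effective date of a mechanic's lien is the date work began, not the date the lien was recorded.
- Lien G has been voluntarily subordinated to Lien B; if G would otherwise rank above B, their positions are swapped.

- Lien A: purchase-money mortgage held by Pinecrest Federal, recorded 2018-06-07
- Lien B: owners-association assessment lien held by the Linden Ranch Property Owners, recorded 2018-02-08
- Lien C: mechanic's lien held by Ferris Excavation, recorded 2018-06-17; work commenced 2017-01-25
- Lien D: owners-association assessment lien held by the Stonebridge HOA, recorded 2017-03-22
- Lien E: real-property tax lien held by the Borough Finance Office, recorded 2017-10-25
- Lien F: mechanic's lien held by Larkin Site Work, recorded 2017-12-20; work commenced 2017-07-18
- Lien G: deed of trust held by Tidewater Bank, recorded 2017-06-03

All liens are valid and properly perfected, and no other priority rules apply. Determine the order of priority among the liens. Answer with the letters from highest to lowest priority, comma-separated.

Effective dates: A was recorded 108 days after the deed, outside the 20-day window, so it keeps its recording date; C is treated as recorded 2017-01-25, the work-commencement date; F is treated as recorded 2017-07-18, the work-commencement date.
As a real-property tax lien, E is senior to every other lien.
The other liens, earliest effective date first: C (2017-01-25), D (2017-03-22), G (2017-06-03), F (2017-07-18), B (2018-02-08), A (2018-06-07).
G would otherwise be senior to B, so under the subordination agreement G and B exchange positions.

E, C, D, B, F, G, A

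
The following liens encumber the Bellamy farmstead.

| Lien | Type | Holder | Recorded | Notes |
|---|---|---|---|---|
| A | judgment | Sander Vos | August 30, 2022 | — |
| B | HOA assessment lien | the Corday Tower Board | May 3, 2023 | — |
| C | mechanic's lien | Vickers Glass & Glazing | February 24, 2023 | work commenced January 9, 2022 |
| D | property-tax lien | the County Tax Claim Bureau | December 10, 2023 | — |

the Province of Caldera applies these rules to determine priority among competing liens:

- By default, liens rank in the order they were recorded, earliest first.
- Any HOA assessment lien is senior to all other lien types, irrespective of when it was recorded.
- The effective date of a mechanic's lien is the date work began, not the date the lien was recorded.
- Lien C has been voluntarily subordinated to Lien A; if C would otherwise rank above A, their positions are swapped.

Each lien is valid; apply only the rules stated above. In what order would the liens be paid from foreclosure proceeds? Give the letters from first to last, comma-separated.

Adjusting effective dates: C relates back to January 9, 2022 (work commenced).
B, as an HOA assessment lien, has superpriority and ranks first.
Remaining liens by effective date: C (January 9, 2022), A (August 30, 2022), D (December 10, 2023).
C would otherwise be senior to A, so under the subordination agreement C and A exchange positions.

B, A, C, D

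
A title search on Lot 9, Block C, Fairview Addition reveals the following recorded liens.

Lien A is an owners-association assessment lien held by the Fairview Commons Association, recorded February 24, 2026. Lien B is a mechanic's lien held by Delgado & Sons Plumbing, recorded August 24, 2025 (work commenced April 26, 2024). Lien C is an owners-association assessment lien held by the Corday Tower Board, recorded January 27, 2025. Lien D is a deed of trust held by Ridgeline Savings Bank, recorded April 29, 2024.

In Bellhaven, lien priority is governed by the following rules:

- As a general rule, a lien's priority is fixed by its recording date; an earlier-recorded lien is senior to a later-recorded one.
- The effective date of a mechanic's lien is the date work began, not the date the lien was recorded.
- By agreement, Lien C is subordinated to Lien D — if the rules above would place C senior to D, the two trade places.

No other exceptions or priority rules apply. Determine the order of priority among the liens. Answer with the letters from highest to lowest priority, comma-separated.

Effective dates after the stated exceptions: B relates back to April 26, 2024 (work commenced).
Sorted by effective date: B (April 26, 2024), D (April 29, 2024), C (January 27, 2025), A (February 24, 2026).
C already ranks below D; the subordination has no effect.

B, D, C, A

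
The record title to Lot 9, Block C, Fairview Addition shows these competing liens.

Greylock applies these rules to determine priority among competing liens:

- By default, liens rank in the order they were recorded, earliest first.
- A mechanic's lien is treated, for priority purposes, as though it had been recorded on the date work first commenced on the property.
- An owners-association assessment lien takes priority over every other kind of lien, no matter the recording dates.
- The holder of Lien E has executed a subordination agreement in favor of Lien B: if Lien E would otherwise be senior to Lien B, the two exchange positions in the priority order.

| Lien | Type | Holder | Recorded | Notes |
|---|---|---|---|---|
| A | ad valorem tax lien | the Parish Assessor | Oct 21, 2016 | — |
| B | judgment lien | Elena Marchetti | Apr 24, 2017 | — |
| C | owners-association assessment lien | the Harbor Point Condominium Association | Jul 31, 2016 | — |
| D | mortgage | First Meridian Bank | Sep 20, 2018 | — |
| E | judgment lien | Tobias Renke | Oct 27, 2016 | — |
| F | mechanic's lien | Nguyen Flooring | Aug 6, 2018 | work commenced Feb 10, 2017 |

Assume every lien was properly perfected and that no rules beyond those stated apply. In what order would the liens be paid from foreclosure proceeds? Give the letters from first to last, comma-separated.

Effective dates after the stated exceptions: F is treated as recorded Feb 10, 2017, the work-commencement date.
C is an owners-association assessment lien, so it outranks all other liens regardless of date.
Among the remaining liens, by effective date: A (Oct 21, 2016), E (Oct 27, 2016), F (Feb 10, 2017), B (Apr 24, 2017), D (Sep 20, 2018).
The subordination applies — E was senior to B — so E and B swap.

C, A, B, F, E, D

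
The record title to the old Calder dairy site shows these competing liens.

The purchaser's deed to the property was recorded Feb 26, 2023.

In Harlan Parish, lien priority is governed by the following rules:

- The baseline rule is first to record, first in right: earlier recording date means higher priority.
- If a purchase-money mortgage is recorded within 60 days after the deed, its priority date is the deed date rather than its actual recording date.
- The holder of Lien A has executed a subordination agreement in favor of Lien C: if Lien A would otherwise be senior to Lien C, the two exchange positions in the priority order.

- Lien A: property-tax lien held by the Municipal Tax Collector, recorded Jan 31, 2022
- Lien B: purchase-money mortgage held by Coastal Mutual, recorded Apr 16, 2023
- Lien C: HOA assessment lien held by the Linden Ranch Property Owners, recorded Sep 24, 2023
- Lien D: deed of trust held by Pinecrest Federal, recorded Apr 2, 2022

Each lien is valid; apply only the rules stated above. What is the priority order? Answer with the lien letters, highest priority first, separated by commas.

Effective dates after the stated exceptions: B was recorded within the 60-day window, so its effective date is the deed date Feb 26, 2023.
Ordering by effective date: A (Jan 31, 2022), D (Apr 2, 2022), B (Feb 26, 2023), C (Sep 24, 2023).
A would otherwise be senior to C, so under the subordination agreement A and C exchange positions.

C, D, B, A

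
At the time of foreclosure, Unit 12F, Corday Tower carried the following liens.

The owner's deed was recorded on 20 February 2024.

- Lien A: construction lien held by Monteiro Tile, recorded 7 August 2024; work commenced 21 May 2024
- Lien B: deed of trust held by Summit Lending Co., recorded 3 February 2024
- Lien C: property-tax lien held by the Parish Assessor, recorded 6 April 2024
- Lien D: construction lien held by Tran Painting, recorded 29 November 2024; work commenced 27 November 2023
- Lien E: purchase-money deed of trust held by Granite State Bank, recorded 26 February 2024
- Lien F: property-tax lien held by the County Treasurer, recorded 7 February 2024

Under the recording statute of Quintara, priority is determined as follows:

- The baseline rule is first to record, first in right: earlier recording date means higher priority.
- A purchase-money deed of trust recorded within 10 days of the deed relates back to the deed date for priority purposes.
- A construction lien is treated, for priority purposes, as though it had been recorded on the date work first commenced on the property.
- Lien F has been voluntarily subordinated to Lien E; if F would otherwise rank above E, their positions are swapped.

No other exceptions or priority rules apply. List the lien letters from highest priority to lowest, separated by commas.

D, B, E, F, C, A

First, effective dates: A's effective date is 21 May 2024, when work began; D is treated as recorded 27 November 2023, the work-commencement date; E was recorded within the 10-day window, so its effective date is the deed date 20 February 2024.
By effective date, earliest first: D (27 November 2023), B (3 February 2024), F (7 February 2024), E (20 February 2024), C (6 April 2024), A (21 May 2024).
F would otherwise be senior to E, so under the subordination agreement F and E exchange positions.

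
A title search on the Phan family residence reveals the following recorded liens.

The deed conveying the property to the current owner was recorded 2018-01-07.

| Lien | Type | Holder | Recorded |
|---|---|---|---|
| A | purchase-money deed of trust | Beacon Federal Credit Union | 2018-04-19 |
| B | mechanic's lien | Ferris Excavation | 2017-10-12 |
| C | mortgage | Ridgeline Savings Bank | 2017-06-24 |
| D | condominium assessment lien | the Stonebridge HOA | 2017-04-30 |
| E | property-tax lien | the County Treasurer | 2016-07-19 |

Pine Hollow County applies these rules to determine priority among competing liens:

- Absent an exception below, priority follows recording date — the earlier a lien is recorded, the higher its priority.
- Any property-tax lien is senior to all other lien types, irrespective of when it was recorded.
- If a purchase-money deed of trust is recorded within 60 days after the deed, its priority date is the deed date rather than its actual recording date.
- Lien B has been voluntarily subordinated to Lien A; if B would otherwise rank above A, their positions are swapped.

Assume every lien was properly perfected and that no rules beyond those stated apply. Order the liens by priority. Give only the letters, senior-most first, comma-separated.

E, D, C, A, B

First, effective dates: A was recorded 102 days after the deed — beyond 60 days — so no relation-back applies.
E is a property-tax lien and takes priority over every other lien.
Ordering the rest by effective date: D (2017-04-30), C (2017-06-24), B (2017-10-12), A (2018-04-19).
B is senior to A before the subordination, so the two trade places.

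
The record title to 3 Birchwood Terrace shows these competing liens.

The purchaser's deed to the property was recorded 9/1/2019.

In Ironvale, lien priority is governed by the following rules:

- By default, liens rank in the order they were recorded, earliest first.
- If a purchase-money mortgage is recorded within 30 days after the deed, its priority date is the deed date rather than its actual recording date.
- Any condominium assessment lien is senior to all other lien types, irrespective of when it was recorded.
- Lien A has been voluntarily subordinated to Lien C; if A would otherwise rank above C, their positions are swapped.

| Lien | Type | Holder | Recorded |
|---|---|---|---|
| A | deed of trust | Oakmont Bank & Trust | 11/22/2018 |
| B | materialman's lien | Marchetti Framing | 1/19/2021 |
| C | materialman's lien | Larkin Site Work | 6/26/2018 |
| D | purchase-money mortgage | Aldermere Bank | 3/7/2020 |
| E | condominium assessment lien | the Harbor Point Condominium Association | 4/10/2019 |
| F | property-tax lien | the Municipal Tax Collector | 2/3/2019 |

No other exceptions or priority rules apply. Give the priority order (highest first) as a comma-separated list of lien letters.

Effective dates after the stated exceptions: D was recorded 188 days after the deed — beyond 30 days — so no relation-back applies.
E, as a condominium assessment lien, has superpriority and ranks first.
Among the remaining liens, by effective date: C (6/26/2018), A (11/22/2018), F (2/3/2019), D (3/7/2020), B (1/19/2021).
A already ranks below C; the subordination has no effect.

E, C, A, F, D, B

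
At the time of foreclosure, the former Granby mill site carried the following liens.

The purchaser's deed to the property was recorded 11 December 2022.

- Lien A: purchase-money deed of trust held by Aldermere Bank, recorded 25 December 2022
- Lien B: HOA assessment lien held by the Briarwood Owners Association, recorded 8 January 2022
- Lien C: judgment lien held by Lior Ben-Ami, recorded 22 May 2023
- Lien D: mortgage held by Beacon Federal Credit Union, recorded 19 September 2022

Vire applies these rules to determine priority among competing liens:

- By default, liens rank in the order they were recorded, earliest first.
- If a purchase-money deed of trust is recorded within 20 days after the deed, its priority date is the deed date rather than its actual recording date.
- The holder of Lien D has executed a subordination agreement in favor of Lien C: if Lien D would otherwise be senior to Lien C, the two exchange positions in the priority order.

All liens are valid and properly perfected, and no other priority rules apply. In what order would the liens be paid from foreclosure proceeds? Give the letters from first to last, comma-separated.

B, C, A, D

Effective dates: A was recorded within the 20-day window, so its effective date is the deed date 11 December 2022.
By effective date: B (8 January 2022), D (19 September 2022), A (11 December 2022), C (22 May 2023).
Because D would otherwise rank above C, the subordination swaps them.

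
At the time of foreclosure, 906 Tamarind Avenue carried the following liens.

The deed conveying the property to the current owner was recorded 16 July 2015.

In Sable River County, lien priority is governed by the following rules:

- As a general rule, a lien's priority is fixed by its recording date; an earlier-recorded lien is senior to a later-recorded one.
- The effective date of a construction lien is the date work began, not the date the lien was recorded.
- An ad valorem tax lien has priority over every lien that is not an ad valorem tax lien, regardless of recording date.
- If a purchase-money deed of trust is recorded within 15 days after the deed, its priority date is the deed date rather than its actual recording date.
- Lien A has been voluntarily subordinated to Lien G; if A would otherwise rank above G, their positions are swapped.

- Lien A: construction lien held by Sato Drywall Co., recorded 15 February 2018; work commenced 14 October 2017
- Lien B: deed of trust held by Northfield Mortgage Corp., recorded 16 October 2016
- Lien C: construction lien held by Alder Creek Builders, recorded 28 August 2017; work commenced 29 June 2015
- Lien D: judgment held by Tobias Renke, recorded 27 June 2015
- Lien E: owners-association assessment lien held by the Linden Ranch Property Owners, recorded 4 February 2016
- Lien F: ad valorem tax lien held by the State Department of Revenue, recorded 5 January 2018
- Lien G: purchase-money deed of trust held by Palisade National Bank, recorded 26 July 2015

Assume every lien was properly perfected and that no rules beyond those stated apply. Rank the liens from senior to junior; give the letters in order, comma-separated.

F, D, C, G, E, B, A

First, effective dates: A's effective date is 14 October 2017, when work began; C relates back to 29 June 2015 (work commenced); G's effective date is the deed date, 16 July 2015.
F is an ad valorem tax lien, so it outranks all other liens regardless of date.
Ordering the rest by effective date: D (27 June 2015), C (29 June 2015), G (16 July 2015), E (4 February 2016), B (16 October 2016), A (14 October 2017).
A is already junior to G, so the subordination agreement changes nothing.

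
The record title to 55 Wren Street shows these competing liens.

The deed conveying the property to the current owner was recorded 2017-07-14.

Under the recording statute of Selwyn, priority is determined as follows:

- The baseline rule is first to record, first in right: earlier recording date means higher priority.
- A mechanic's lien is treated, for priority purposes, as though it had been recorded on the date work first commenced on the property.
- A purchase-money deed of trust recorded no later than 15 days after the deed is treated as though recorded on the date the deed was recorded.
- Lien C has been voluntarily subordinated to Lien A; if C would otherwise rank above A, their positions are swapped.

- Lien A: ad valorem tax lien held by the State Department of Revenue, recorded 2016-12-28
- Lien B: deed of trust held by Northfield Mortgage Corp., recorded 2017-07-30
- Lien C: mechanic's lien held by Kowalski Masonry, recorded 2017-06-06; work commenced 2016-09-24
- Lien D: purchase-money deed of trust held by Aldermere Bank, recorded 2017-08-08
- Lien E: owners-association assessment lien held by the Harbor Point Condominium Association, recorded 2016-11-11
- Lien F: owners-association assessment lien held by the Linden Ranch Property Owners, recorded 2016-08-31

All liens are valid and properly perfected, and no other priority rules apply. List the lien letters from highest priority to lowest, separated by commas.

Effective dates after the stated exceptions: C relates back to 2016-09-24 (work commenced); D missed the 15-day window (25 days after the deed), so its recording date stands.
By effective date, earliest first: F (2016-08-31), C (2016-09-24), E (2016-11-11), A (2016-12-28), B (2017-07-30), D (2017-08-08).
C is senior to A before the subordination, so the two trade places.

F, A, E, C, B, D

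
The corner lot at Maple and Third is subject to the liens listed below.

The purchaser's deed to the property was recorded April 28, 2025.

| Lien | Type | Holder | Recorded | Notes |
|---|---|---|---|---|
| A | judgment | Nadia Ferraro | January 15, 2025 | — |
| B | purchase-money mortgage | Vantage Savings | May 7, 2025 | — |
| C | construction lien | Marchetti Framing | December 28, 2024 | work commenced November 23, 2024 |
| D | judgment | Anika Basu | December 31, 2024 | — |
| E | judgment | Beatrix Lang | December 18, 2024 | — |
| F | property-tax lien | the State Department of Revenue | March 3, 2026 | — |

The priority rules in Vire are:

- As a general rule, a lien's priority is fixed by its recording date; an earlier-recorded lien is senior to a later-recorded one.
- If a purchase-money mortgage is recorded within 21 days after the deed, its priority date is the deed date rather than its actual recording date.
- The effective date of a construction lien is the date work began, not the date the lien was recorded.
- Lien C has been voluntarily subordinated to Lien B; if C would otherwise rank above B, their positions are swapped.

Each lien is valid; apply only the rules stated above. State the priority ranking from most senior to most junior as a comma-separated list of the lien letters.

B, E, D, A, C, F

Effective dates: B's effective date is the deed date, April 28, 2025; C relates back to November 23, 2024 (work commenced).
Sorted by effective date: C (November 23, 2024), E (December 18, 2024), D (December 31, 2024), A (January 15, 2025), B (April 28, 2025), F (March 3, 2026).
Because C would otherwise rank above B, the subordination swaps them.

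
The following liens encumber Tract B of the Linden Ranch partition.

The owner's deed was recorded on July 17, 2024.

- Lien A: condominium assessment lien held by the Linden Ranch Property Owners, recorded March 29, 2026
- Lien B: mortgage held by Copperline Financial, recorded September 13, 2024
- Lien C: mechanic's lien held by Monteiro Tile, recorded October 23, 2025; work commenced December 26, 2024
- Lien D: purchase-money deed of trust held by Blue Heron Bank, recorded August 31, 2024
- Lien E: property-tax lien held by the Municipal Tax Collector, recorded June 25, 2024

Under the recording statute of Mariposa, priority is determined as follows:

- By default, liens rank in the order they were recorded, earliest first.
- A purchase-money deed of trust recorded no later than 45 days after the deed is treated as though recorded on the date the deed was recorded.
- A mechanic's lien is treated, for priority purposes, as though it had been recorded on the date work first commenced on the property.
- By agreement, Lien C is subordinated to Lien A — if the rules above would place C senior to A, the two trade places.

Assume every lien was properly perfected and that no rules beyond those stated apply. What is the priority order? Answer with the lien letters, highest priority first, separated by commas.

First, effective dates: C relates back to December 26, 2024 (work commenced); D relates back to the deed date July 17, 2024.
Ordering by effective date: E (June 25, 2024), D (July 17, 2024), B (September 13, 2024), C (December 26, 2024), A (March 29, 2026).
C is senior to A before the subordination, so the two trade places.

E, D, B, A, C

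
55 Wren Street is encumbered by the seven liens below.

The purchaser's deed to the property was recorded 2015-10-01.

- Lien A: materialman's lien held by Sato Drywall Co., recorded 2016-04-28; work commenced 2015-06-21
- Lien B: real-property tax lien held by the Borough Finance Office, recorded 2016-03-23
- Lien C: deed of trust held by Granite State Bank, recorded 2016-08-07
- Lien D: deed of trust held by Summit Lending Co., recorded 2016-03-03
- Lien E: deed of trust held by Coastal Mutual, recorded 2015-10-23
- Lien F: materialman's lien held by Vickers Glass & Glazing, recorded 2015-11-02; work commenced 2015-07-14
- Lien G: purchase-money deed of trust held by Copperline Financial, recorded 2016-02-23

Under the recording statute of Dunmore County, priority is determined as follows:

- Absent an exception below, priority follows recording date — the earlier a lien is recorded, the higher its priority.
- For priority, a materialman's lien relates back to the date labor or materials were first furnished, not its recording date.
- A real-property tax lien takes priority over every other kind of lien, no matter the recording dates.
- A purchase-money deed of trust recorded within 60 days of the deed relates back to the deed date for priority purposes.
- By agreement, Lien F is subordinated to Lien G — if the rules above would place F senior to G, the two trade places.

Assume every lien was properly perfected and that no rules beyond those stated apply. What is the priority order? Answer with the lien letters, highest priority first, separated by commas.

B, A, G, E, F, D, C

Adjusting effective dates: A relates back to 2015-06-21 (work commenced); F relates back to 2015-07-14 (work commenced); G missed the 60-day window (145 days after the deed), so its recording date stands.
B is a real-property tax lien, so it outranks all other liens regardless of date.
Remaining liens by effective date: A (2015-06-21), F (2015-07-14), E (2015-10-23), G (2016-02-23), D (2016-03-03), C (2016-08-07).
F would otherwise be senior to G, so under the subordination agreement F and G exchange positions.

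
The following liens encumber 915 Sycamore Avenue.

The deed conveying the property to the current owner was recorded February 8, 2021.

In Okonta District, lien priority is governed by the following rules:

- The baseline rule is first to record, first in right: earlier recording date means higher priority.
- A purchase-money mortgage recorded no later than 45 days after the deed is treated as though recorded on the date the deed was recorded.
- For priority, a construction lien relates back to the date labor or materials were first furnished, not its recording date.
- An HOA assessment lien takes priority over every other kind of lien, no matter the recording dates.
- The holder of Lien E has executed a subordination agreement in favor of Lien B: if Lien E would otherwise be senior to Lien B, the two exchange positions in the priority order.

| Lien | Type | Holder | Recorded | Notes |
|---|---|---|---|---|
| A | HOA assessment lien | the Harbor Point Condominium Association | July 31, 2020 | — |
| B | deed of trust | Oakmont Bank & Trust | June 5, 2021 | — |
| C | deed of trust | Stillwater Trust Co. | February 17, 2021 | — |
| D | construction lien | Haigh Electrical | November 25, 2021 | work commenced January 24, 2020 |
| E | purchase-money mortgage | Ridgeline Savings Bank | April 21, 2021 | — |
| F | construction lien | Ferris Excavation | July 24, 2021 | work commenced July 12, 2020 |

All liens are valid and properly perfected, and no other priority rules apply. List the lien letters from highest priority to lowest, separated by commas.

A, D, F, C, B, E

First, effective dates: D is treated as recorded January 24, 2020, the work-commencement date; E was recorded 72 days after the deed — beyond 45 days — so no relation-back applies; F is treated as recorded July 12, 2020, the work-commencement date.
A is an HOA assessment lien, so it outranks all other liens regardless of date.
Ordering the rest by effective date: D (January 24, 2020), F (July 12, 2020), C (February 17, 2021), E (April 21, 2021), B (June 5, 2021).
E would otherwise be senior to B, so under the subordination agreement E and B exchange positions.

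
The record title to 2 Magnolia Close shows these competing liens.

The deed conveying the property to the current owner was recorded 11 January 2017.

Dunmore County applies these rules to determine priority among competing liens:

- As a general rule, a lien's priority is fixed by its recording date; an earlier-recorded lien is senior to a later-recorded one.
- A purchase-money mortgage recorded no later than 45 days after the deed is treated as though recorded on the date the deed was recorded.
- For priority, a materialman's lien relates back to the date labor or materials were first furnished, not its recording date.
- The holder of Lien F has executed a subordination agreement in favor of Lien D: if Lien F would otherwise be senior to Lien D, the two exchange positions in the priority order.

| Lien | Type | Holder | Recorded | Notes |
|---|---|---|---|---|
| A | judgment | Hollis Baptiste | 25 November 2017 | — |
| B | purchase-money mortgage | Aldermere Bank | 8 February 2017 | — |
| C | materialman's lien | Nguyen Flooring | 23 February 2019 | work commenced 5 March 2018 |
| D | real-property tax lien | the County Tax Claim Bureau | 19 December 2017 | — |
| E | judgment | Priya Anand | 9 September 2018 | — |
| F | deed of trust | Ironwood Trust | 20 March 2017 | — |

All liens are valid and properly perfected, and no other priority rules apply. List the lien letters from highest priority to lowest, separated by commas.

Effective dates: B relates back to the deed date 11 January 2017; C is treated as recorded 5 March 2018, the work-commencement date.
Ordering by effective date: B (11 January 2017), F (20 March 2017), A (25 November 2017), D (19 December 2017), C (5 March 2018), E (9 September 2018).
F is senior to D before the subordination, so the two trade places.

B, D, A, F, C, E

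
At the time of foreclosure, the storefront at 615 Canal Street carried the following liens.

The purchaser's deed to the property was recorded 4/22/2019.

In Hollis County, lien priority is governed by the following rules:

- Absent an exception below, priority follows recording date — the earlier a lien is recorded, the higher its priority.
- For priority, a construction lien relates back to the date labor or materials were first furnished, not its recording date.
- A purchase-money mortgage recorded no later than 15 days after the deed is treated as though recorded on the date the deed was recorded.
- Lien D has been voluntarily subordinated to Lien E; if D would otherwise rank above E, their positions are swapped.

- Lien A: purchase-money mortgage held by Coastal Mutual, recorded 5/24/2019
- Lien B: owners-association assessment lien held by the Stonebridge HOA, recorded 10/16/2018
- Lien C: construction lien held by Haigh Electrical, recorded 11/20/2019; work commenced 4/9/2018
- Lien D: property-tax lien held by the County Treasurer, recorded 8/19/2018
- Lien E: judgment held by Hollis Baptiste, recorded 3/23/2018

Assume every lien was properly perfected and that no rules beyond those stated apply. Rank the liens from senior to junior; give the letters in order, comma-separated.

Effective dates after the stated exceptions: A missed the 15-day window (32 days after the deed), so its recording date stands; C is treated as recorded 4/9/2018, the work-commencement date.
By effective date, earliest first: E (3/23/2018), C (4/9/2018), D (8/19/2018), B (10/16/2018), A (5/24/2019).
Since D is not senior to E, the subordination leaves the order unchanged.

E, C, D, B, A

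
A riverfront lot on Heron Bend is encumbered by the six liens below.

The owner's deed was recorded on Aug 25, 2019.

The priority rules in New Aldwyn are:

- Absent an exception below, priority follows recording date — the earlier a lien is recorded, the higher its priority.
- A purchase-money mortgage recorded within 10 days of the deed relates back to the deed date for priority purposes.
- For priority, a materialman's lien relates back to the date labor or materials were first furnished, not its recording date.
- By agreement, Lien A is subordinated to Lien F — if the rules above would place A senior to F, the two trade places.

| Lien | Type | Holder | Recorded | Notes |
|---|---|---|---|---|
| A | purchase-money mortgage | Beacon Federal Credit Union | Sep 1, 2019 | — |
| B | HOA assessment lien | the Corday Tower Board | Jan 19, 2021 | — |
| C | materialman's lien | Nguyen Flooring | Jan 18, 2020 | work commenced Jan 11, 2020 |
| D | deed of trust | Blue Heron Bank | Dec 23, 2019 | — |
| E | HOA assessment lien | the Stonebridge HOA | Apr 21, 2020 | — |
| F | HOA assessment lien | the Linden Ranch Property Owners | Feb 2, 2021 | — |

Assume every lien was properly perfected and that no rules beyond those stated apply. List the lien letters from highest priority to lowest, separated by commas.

Effective dates: A relates back to the deed date Aug 25, 2019; C is treated as recorded Jan 11, 2020, the work-commencement date.
By effective date: A (Aug 25, 2019), D (Dec 23, 2019), C (Jan 11, 2020), E (Apr 21, 2020), B (Jan 19, 2021), F (Feb 2, 2021).
A is senior to F before the subordination, so the two trade places.

F, D, C, E, B, A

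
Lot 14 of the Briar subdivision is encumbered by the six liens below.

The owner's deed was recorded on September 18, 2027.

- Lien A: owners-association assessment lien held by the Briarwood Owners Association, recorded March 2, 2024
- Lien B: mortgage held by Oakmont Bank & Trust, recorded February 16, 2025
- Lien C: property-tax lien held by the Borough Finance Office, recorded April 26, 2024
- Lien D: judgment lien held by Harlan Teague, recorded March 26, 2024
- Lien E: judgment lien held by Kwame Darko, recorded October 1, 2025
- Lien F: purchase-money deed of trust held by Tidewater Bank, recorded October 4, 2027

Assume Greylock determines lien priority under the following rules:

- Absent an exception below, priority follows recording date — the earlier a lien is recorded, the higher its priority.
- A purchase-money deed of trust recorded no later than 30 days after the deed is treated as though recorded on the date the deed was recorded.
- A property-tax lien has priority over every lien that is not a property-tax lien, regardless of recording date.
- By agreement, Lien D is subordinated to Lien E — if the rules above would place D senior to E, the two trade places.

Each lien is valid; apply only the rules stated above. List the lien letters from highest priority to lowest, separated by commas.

C, A, E, B, D, F

Adjusting effective dates: F relates back to the deed date September 18, 2027.
C is a property-tax lien, so it outranks all other liens regardless of date.
The other liens, earliest effective date first: A (March 2, 2024), D (March 26, 2024), B (February 16, 2025), E (October 1, 2025), F (September 18, 2027).
Because D would otherwise rank above E, the subordination swaps them.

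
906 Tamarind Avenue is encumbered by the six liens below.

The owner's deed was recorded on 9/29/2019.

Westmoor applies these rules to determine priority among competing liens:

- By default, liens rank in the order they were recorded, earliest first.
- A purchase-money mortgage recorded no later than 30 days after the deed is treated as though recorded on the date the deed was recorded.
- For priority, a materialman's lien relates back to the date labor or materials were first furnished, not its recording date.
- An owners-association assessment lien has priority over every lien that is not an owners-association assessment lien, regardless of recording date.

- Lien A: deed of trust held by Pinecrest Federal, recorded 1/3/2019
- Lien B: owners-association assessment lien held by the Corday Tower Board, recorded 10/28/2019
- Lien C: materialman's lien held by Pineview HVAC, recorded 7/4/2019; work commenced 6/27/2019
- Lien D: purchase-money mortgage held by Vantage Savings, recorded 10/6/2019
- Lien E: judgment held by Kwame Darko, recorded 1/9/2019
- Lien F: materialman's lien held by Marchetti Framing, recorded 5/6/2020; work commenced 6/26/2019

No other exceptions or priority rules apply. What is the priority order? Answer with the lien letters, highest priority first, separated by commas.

B, A, E, F, C, D

First, effective dates: C is treated as recorded 6/27/2019, the work-commencement date; D was recorded within the 30-day window, so its effective date is the deed date 9/29/2019; F is treated as recorded 6/26/2019, the work-commencement date.
As an owners-association assessment lien, B is senior to every other lien.
Remaining liens by effective date: A (1/3/2019), E (1/9/2019), F (6/26/2019), C (6/27/2019), D (9/29/2019).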